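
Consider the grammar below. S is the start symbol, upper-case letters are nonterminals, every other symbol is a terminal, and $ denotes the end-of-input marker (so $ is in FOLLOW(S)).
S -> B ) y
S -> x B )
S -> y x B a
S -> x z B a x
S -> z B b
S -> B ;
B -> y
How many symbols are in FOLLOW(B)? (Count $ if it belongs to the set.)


S is the start symbol and does not occur in any rule body, so FOLLOW(S) = {$}.
Examining every occurrence of B in a rule body:
  S -> B ) y : B is followed by terminal ')' -> add ')'
  S -> x B ) : B is followed by terminal ')' -> add ')' (already in the set)
  S -> y x B a : B is followed by terminal 'a' -> add 'a'
  S -> x z B a x : B is followed by terminal 'a' -> add 'a' (already in the set)
  S -> z B b : B is followed by terminal 'b' -> add 'b'
  S -> B ; : B is followed by terminal ';' -> add ';'
  B -> y : B does not occur in the body -> contributes nothing
FOLLOW(B) = {), ;, a, b}
Count: 4

4


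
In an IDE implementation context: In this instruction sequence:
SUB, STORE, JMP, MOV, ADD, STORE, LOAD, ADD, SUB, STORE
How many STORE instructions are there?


Scanning instruction sequence for STORE:
  Position 1: SUB
  Position 2: STORE <- MATCH
  Position 3: JMP
  Position 4: MOV
  Position 5: ADD
  Position 6: STORE <- MATCH
  Position 7: LOAD
  Position 8: ADD
  Position 9: SUB
  Position 10: STORE <- MATCH
Matches at positions: [2, 6, 10]
Total STORE count: 3

3


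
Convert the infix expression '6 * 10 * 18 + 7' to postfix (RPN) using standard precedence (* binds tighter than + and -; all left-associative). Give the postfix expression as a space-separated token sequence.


Applying the shunting-yard algorithm:
  Operand 6 -> output
  Push '*' onto operator stack -> op-stack: [*]
  Operand 10 -> output
  See '*' (prec 2); top '*' (prec 2) >= it -> pop '*' to output
  Push '*' onto operator stack -> op-stack: [*]
  Operand 18 -> output
  See '+' (prec 1); top '*' (prec 2) >= it -> pop '*' to output
  Push '+' onto operator stack -> op-stack: [+]
  Operand 7 -> output
  End of input: pop '+' to output
Postfix result: 6 10 * 18 * 7 +

6 10 * 18 * 7 +


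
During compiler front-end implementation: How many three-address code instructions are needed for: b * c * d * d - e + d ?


Expression: b * c * d * d - e + d
Generating three-address code (respecting * over +/- precedence):
  Instruction 1: t1 = b * c
  Instruction 2: t2 = t1 * d
  Instruction 3: t3 = t2 * d
  Instruction 4: t4 = t3 - e
  Instruction 5: t5 = t4 + d
Total instructions: 5

5


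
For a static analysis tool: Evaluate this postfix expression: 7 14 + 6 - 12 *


Processing tokens left to right:
Push 7, Push 14
Pop 7 and 14, compute 7 + 14 = 21, push 21
Push 6
Pop 21 and 6, compute 21 - 6 = 15, push 15
Push 12
Pop 15 and 12, compute 15 * 12 = 180, push 180
Stack result: 180

180


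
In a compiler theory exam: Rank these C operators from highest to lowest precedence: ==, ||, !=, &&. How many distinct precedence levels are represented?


Looking up precedence for each operator:
  == -> precedence 3
  || -> precedence 1
  != -> precedence 3
  && -> precedence 2
Sorted highest to lowest: ==, !=, &&, ||
Distinct precedence values: [3, 2, 1]
Number of distinct levels: 3

3


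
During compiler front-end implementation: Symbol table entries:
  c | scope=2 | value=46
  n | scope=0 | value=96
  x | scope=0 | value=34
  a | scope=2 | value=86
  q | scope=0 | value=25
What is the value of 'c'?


Searching symbol table for 'c':
  c | scope=2 | value=46 <- MATCH
  n | scope=0 | value=96
  x | scope=0 | value=34
  a | scope=2 | value=86
  q | scope=0 | value=25
Found 'c' at scope 2 with value 46

46


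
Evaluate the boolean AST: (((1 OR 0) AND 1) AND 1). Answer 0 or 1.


Step 1: Evaluate inner node
  1 OR 0 = 1
Step 2: Evaluate next node
  1 AND 1 = 1
Step 3: Evaluate root node
  1 AND 1 = 1

1


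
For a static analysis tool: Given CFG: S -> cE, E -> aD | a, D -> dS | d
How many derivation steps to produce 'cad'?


Grammar: S -> cE, E -> aD | a, D -> dS | d
Deriving 'cad':
Step 1: S -> cE => cE
Step 2: E -> aD => caD
Step 3: D -> d => cad
Total derivation steps: 3

3


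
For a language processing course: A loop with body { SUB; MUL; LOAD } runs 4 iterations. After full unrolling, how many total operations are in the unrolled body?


Loop body operations: SUB, MUL, LOAD (3 ops per iteration)
Unrolling 4 iterations:
  Iteration 1: SUB, MUL, LOAD (3 ops)
  Iteration 2: SUB, MUL, LOAD (3 ops)
  Iteration 3: SUB, MUL, LOAD (3 ops)
  Iteration 4: SUB, MUL, LOAD (3 ops)
Total: 4 iterations * 3 ops/iter = 12 operations

12


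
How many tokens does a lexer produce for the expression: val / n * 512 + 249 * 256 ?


Scanning 'val / n * 512 + 249 * 256'
Token 1: 'val' -> identifier
Token 2: '/' -> operator
Token 3: 'n' -> identifier
Token 4: '*' -> operator
Token 5: '512' -> integer_literal
Token 6: '+' -> operator
Token 7: '249' -> integer_literal
Token 8: '*' -> operator
Token 9: '256' -> integer_literal
Total tokens: 9

9


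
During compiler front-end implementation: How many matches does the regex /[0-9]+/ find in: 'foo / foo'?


Pattern: /[0-9]+/ (int literals)
Input: 'foo / foo'
Scanning for matches:
Total matches: 0

0


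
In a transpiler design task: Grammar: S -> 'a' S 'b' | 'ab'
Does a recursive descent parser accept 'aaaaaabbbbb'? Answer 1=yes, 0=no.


Grammar accepts strings of the form a^n b^n (n >= 1)
Word: 'aaaaaabbbbb'
Counting: 6 a's and 5 b's
Check: 6 == 5? No
Mismatch: a-count != b-count
Rejected

0


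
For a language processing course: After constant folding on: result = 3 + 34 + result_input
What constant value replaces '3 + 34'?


Identifying constant sub-expression:
  Original: result = 3 + 34 + result_input
  3 and 34 are both compile-time constants
  Evaluating: 3 + 34 = 37
  After folding: result = 37 + result_input

37


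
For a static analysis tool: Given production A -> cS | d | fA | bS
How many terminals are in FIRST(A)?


Production: A -> cS | d | fA | bS
Examining each alternative for leading terminals:
  A -> cS : first terminal = 'c'
  A -> d : first terminal = 'd'
  A -> fA : first terminal = 'f'
  A -> bS : first terminal = 'b'
FIRST(A) = {b, c, d, f}
Count: 4

4


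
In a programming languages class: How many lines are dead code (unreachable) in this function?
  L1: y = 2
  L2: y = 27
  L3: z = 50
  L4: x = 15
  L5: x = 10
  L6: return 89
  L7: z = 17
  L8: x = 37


Analyzing control flow:
  L1: reachable (before return)
  L2: reachable (before return)
  L3: reachable (before return)
  L4: reachable (before return)
  L5: reachable (before return)
  L6: reachable (return statement)
  L7: DEAD (after return at L6)
  L8: DEAD (after return at L6)
Return at L6, total lines = 8
Dead lines: L7 through L8
Count: 2

2


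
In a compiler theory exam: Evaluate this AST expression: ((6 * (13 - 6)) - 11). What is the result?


Expression: ((6 * (13 - 6)) - 11)
Evaluating step by step:
  13 - 6 = 7
  6 * 7 = 42
  42 - 11 = 31
Result: 31

31


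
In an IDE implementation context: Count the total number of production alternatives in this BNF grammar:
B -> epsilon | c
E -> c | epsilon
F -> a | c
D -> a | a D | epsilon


Counting alternatives per rule:
  B: 2 alternative(s)
  E: 2 alternative(s)
  F: 2 alternative(s)
  D: 3 alternative(s)
Sum: 2 + 2 + 2 + 3 = 9

9


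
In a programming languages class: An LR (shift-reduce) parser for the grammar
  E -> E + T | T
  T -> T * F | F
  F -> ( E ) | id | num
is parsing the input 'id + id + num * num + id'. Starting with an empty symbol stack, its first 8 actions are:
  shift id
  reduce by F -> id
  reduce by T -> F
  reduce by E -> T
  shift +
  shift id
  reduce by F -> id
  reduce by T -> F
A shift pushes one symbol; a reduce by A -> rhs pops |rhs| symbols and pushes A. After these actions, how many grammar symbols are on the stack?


Tracking the symbol stack through each action:
  Action 1: shift 'id' : push -> stack = [id] (size 1)
  Action 2: reduce by F -> id : pop 1, push F -> stack = [F] (size 1)
  Action 3: reduce by T -> F : pop 1, push T -> stack = [T] (size 1)
  Action 4: reduce by E -> T : pop 1, push E -> stack = [E] (size 1)
  Action 5: shift '+' : push -> stack = [E, +] (size 2)
  Action 6: shift 'id' : push -> stack = [E, +, id] (size 3)
  Action 7: reduce by F -> id : pop 1, push F -> stack = [E, +, F] (size 3)
  Action 8: reduce by T -> F : pop 1, push T -> stack = [E, +, T] (size 3)
Final stack size: 3

3


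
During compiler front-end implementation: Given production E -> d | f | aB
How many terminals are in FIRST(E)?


Production: E -> d | f | aB
Examining each alternative for leading terminals:
  E -> d : first terminal = 'd'
  E -> f : first terminal = 'f'
  E -> aB : first terminal = 'a'
FIRST(E) = {a, d, f}
Count: 3

3


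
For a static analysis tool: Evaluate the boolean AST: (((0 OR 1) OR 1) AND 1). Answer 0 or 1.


Step 1: Evaluate inner node
  0 OR 1 = 1
Step 2: Evaluate next node
  1 OR 1 = 1
Step 3: Evaluate root node
  1 AND 1 = 1

1


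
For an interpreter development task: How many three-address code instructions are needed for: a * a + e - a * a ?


Expression: a * a + e - a * a
Generating three-address code (respecting * over +/- precedence):
  Instruction 1: t1 = a * a
  Instruction 2: t2 = a * a
  Instruction 3: t3 = t1 + e
  Instruction 4: t4 = t3 - t2
Total instructions: 4

4


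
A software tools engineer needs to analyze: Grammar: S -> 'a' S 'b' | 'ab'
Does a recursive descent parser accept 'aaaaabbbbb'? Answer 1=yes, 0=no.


Grammar accepts strings of the form a^n b^n (n >= 1)
Word: 'aaaaabbbbb'
Counting: 5 a's and 5 b's
Check: 5 == 5? Yes
Derivation (S -> aSb applied 4 time(s), then S -> ab): S => aSb => aaSbb => aaaSbbb => aaaaSbbbb => aaaaabbbbb
Accepted

1


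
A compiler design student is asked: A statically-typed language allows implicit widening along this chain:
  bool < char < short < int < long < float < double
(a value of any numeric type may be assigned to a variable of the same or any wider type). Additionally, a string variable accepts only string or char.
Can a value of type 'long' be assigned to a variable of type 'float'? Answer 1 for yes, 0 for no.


Target variable type: float
Source value type: long
Numeric ranks: long=4, float=5
Widening allowed iff rank(source) <= rank(target): 4 <= 5? Yes
Result: 1

1


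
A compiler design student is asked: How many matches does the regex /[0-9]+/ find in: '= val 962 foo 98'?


Pattern: /[0-9]+/ (int literals)
Input: '= val 962 foo 98'
Scanning for matches:
  Match 1: '962'
  Match 2: '98'
Total matches: 2

2


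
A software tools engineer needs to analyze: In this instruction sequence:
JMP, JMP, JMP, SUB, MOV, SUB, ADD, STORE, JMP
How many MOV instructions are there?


Scanning instruction sequence for MOV:
  Position 1: JMP
  Position 2: JMP
  Position 3: JMP
  Position 4: SUB
  Position 5: MOV <- MATCH
  Position 6: SUB
  Position 7: ADD
  Position 8: STORE
  Position 9: JMP
Matches at positions: [5]
Total MOV count: 1

1


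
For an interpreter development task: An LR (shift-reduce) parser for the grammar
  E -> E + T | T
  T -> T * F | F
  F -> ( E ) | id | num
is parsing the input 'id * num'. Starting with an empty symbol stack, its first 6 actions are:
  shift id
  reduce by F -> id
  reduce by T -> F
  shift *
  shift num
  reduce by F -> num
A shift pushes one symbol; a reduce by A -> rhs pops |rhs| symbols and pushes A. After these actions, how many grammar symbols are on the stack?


Tracking the symbol stack through each action:
  Action 1: shift 'id' : push -> stack = [id] (size 1)
  Action 2: reduce by F -> id : pop 1, push F -> stack = [F] (size 1)
  Action 3: reduce by T -> F : pop 1, push T -> stack = [T] (size 1)
  Action 4: shift '*' : push -> stack = [T, *] (size 2)
  Action 5: shift 'num' : push -> stack = [T, *, num] (size 3)
  Action 6: reduce by F -> num : pop 1, push F -> stack = [T, *, F] (size 3)
Final stack size: 3

3


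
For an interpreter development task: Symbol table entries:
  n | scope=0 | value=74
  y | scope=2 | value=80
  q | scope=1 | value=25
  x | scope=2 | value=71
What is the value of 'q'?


Searching symbol table for 'q':
  n | scope=0 | value=74
  y | scope=2 | value=80
  q | scope=1 | value=25 <- MATCH
  x | scope=2 | value=71
Found 'q' at scope 1 with value 25

25


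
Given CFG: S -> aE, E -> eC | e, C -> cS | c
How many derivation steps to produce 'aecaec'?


Grammar: S -> aE, E -> eC | e, C -> cS | c
Deriving 'aecaec':
Step 1: S -> aE => aE
Step 2: E -> eC => aeC
Step 3: C -> cS => aecS
Step 4: S -> aE => aecaE
Step 5: E -> eC => aecaeC
Step 6: C -> c => aecaec
Total derivation steps: 6

6


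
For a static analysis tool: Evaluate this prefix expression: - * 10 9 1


Parsing prefix expression: - * 10 9 1
Step 1: Innermost operation '* 10 9'
  10 * 9 = 90
Step 2: Outer operation '- [90] 1'
  90 - 1 = 89

89


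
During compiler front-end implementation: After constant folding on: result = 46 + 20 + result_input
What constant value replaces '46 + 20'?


Identifying constant sub-expression:
  Original: result = 46 + 20 + result_input
  46 and 20 are both compile-time constants
  Evaluating: 46 + 20 = 66
  After folding: result = 66 + result_input

66


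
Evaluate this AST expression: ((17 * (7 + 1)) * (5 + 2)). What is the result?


Expression: ((17 * (7 + 1)) * (5 + 2))
Evaluating step by step:
  7 + 1 = 8
  17 * 8 = 136
  5 + 2 = 7
  136 * 7 = 952
Result: 952

952


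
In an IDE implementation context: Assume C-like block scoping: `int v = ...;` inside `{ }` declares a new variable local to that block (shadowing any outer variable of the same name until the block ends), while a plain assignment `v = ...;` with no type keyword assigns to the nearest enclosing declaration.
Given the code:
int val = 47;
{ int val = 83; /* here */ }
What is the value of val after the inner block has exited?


Analyzing scoping rules:
Outer scope: declares val = 47
Inner block: 'int val = 83;' declares a NEW val that shadows the outer one
When the block exits the inner val goes out of scope; the outer val was never modified -> 47
Result: 47

47


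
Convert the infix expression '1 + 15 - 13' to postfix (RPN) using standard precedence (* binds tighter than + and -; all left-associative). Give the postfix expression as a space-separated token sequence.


Applying the shunting-yard algorithm:
  Operand 1 -> output
  Push '+' onto operator stack -> op-stack: [+]
  Operand 15 -> output
  See '-' (prec 1); top '+' (prec 1) >= it -> pop '+' to output
  Push '-' onto operator stack -> op-stack: [-]
  Operand 13 -> output
  End of input: pop '-' to output
Postfix result: 1 15 + 13 -

1 15 + 13 -


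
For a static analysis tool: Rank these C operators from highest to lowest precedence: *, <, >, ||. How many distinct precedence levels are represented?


Looking up precedence for each operator:
  * -> precedence 6
  < -> precedence 4
  > -> precedence 4
  || -> precedence 1
Sorted highest to lowest: *, <, >, ||
Distinct precedence values: [6, 4, 1]
Number of distinct levels: 3

3


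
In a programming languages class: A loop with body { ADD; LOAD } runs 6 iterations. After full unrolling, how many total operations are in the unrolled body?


Loop body operations: ADD, LOAD (2 ops per iteration)
Unrolling 6 iterations:
  Iteration 1: ADD, LOAD (2 ops)
  Iteration 2: ADD, LOAD (2 ops)
  Iteration 3: ADD, LOAD (2 ops)
  Iteration 4: ADD, LOAD (2 ops)
  Iteration 5: ADD, LOAD (2 ops)
  Iteration 6: ADD, LOAD (2 ops)
Total: 6 iterations * 2 ops/iter = 12 operations

12


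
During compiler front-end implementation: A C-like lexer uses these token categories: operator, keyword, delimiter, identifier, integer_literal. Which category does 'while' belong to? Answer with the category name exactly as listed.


Token: 'while'
Checking categories:
  identifier: no
  integer_literal: no
  operator: no
  keyword: YES
  delimiter: no
Category: keyword

keyword


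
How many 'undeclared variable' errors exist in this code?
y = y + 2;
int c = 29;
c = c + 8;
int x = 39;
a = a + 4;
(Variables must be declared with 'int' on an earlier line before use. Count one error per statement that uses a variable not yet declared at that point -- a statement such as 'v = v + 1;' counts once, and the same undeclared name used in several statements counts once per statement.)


Scanning code line by line:
  Line 1: use 'y' -> ERROR (undeclared)
  Line 2: declare 'c' -> declared = ['c']
  Line 3: use 'c' -> OK (declared)
  Line 4: declare 'x' -> declared = ['c', 'x']
  Line 5: use 'a' -> ERROR (undeclared)
Total undeclared variable errors: 2

2


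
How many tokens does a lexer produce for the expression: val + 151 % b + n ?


Scanning 'val + 151 % b + n'
Token 1: 'val' -> identifier
Token 2: '+' -> operator
Token 3: '151' -> integer_literal
Token 4: '%' -> operator
Token 5: 'b' -> identifier
Token 6: '+' -> operator
Token 7: 'n' -> identifier
Total tokens: 7

7


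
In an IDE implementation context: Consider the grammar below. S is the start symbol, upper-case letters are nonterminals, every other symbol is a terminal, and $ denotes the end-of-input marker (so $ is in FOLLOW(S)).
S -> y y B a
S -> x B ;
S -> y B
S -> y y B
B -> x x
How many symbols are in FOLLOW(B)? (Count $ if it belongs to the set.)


S is the start symbol and does not occur in any rule body, so FOLLOW(S) = {$}.
Examining every occurrence of B in a rule body:
  S -> y y B a : B is followed by terminal 'a' -> add 'a'
  S -> x B ; : B is followed by terminal ';' -> add ';'
  S -> y B : B is at the right end -> add FOLLOW(S) = {$}
  S -> y y B : B is at the right end -> add FOLLOW(S) = {$} (already in the set)
  B -> x x : B does not occur in the body -> contributes nothing
FOLLOW(B) = {;, a, $}
Count: 3

3


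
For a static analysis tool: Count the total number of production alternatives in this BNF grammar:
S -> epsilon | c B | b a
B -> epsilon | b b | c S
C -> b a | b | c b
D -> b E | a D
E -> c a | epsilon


Counting alternatives per rule:
  S: 3 alternative(s)
  B: 3 alternative(s)
  C: 3 alternative(s)
  D: 2 alternative(s)
  E: 2 alternative(s)
Sum: 3 + 3 + 3 + 2 + 2 = 13

13


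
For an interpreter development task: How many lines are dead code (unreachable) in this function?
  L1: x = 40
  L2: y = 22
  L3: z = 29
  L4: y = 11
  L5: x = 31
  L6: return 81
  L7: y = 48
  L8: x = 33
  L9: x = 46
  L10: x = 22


Analyzing control flow:
  L1: reachable (before return)
  L2: reachable (before return)
  L3: reachable (before return)
  L4: reachable (before return)
  L5: reachable (before return)
  L6: reachable (return statement)
  L7: DEAD (after return at L6)
  L8: DEAD (after return at L6)
  L9: DEAD (after return at L6)
  L10: DEAD (after return at L6)
Return at L6, total lines = 10
Dead lines: L7 through L10
Count: 4

4


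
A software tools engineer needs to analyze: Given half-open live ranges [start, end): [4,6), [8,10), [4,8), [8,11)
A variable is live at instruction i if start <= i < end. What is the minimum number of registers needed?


Live ranges:
  Var0: [4, 6)
  Var1: [8, 10)
  Var2: [4, 8)
  Var3: [8, 11)
Sweep-line events (position, delta, active):
  pos=4 start -> active=1
  pos=4 start -> active=2
  pos=6 end -> active=1
  pos=8 end -> active=0
  pos=8 start -> active=1
  pos=8 start -> active=2
  pos=10 end -> active=1
  pos=11 end -> active=0
Maximum simultaneous active: 2
Minimum registers needed: 2

2


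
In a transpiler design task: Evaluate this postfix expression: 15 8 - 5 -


Processing tokens left to right:
Push 15, Push 8
Pop 15 and 8, compute 15 - 8 = 7, push 7
Push 5
Pop 7 and 5, compute 7 - 5 = 2, push 2
Stack result: 2

2


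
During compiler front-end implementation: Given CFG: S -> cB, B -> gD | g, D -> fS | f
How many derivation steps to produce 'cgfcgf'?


Grammar: S -> cB, B -> gD | g, D -> fS | f
Deriving 'cgfcgf':
Step 1: S -> cB => cB
Step 2: B -> gD => cgD
Step 3: D -> fS => cgfS
Step 4: S -> cB => cgfcB
Step 5: B -> gD => cgfcgD
Step 6: D -> f => cgfcgf
Total derivation steps: 6

6


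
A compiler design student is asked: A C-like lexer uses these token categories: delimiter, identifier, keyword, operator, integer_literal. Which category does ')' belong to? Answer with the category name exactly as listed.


Token: ')'
Checking categories:
  identifier: no
  integer_literal: no
  operator: no
  keyword: no
  delimiter: YES
Category: delimiter

delimiter


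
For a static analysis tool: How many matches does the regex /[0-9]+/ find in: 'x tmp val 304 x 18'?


Pattern: /[0-9]+/ (int literals)
Input: 'x tmp val 304 x 18'
Scanning for matches:
  Match 1: '304'
  Match 2: '18'
Total matches: 2

2


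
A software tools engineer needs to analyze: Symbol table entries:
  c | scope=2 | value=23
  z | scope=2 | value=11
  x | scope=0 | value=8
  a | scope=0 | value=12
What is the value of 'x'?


Searching symbol table for 'x':
  c | scope=2 | value=23
  z | scope=2 | value=11
  x | scope=0 | value=8 <- MATCH
  a | scope=0 | value=12
Found 'x' at scope 0 with value 8

8


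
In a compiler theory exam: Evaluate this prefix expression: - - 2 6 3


Parsing prefix expression: - - 2 6 3
Step 1: Innermost operation '- 2 6'
  2 - 6 = -4
Step 2: Outer operation '- [-4] 3'
  -4 - 3 = -7

-7


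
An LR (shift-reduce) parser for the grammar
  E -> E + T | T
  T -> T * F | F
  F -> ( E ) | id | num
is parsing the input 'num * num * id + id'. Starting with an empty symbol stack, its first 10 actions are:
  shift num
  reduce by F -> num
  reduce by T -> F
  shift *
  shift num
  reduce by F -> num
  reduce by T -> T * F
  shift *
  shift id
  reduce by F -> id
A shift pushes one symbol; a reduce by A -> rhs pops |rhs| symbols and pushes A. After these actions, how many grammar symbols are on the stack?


Tracking the symbol stack through each action:
  Action 1: shift 'num' : push -> stack = [num] (size 1)
  Action 2: reduce by F -> num : pop 1, push F -> stack = [F] (size 1)
  Action 3: reduce by T -> F : pop 1, push T -> stack = [T] (size 1)
  Action 4: shift '*' : push -> stack = [T, *] (size 2)
  Action 5: shift 'num' : push -> stack = [T, *, num] (size 3)
  Action 6: reduce by F -> num : pop 1, push F -> stack = [T, *, F] (size 3)
  Action 7: reduce by T -> T * F : pop 3, push T -> stack = [T] (size 1)
  Action 8: shift '*' : push -> stack = [T, *] (size 2)
  Action 9: shift 'id' : push -> stack = [T, *, id] (size 3)
  Action 10: reduce by F -> id : pop 1, push F -> stack = [T, *, F] (size 3)
Final stack size: 3

3


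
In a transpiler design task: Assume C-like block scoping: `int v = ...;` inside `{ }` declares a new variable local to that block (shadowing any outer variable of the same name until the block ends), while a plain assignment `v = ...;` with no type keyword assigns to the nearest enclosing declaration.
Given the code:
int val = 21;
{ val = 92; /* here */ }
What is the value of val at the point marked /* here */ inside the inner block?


Analyzing scoping rules:
Outer scope: declares val = 21
Inner block: 'val = 92;' has no type keyword, so it is an assignment to the outer val (no shadowing)
Inside the block, after the assignment -> 92
Result: 92

92


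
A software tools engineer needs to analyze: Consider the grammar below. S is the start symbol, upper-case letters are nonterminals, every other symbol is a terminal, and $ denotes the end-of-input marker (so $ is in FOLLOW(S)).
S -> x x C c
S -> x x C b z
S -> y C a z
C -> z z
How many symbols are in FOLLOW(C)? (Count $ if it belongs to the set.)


S is the start symbol and does not occur in any rule body, so FOLLOW(S) = {$}.
Examining every occurrence of C in a rule body:
  S -> x x C c : C is followed by terminal 'c' -> add 'c'
  S -> x x C b z : C is followed by terminal 'b' -> add 'b'
  S -> y C a z : C is followed by terminal 'a' -> add 'a'
  C -> z z : C does not occur in the body -> contributes nothing
FOLLOW(C) = {a, b, c}
Count: 3

3


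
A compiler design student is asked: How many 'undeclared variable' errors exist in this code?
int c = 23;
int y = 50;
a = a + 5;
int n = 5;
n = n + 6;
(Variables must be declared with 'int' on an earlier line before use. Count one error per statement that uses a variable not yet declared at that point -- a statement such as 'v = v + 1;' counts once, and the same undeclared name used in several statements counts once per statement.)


Scanning code line by line:
  Line 1: declare 'c' -> declared = ['c']
  Line 2: declare 'y' -> declared = ['c', 'y']
  Line 3: use 'a' -> ERROR (undeclared)
  Line 4: declare 'n' -> declared = ['c', 'n', 'y']
  Line 5: use 'n' -> OK (declared)
Total undeclared variable errors: 1

1


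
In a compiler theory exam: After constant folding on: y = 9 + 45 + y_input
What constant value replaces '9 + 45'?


Identifying constant sub-expression:
  Original: y = 9 + 45 + y_input
  9 and 45 are both compile-time constants
  Evaluating: 9 + 45 = 54
  After folding: y = 54 + y_input

54


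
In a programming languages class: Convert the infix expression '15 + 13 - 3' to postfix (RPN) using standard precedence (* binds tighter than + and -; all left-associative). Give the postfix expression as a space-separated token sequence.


Applying the shunting-yard algorithm:
  Operand 15 -> output
  Push '+' onto operator stack -> op-stack: [+]
  Operand 13 -> output
  See '-' (prec 1); top '+' (prec 1) >= it -> pop '+' to output
  Push '-' onto operator stack -> op-stack: [-]
  Operand 3 -> output
  End of input: pop '-' to output
Postfix result: 15 13 + 3 -

15 13 + 3 -


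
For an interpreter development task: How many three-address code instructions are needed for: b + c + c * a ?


Expression: b + c + c * a
Generating three-address code (respecting * over +/- precedence):
  Instruction 1: t1 = c * a
  Instruction 2: t2 = b + c
  Instruction 3: t3 = t2 + t1
Total instructions: 3

3


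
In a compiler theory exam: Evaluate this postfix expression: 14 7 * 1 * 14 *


Processing tokens left to right:
Push 14, Push 7
Pop 14 and 7, compute 14 * 7 = 98, push 98
Push 1
Pop 98 and 1, compute 98 * 1 = 98, push 98
Push 14
Pop 98 and 14, compute 98 * 14 = 1372, push 1372
Stack result: 1372

1372


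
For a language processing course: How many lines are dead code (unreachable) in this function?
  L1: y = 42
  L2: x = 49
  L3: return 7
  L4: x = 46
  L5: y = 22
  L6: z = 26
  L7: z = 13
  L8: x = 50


Analyzing control flow:
  L1: reachable (before return)
  L2: reachable (before return)
  L3: reachable (return statement)
  L4: DEAD (after return at L3)
  L5: DEAD (after return at L3)
  L6: DEAD (after return at L3)
  L7: DEAD (after return at L3)
  L8: DEAD (after return at L3)
Return at L3, total lines = 8
Dead lines: L4 through L8
Count: 5

5


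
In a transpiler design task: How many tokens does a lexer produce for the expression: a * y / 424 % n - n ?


Scanning 'a * y / 424 % n - n'
Token 1: 'a' -> identifier
Token 2: '*' -> operator
Token 3: 'y' -> identifier
Token 4: '/' -> operator
Token 5: '424' -> integer_literal
Token 6: '%' -> operator
Token 7: 'n' -> identifier
Token 8: '-' -> operator
Token 9: 'n' -> identifier
Total tokens: 9

9


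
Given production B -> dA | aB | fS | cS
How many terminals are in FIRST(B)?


Production: B -> dA | aB | fS | cS
Examining each alternative for leading terminals:
  B -> dA : first terminal = 'd'
  B -> aB : first terminal = 'a'
  B -> fS : first terminal = 'f'
  B -> cS : first terminal = 'c'
FIRST(B) = {a, c, d, f}
Count: 4

4


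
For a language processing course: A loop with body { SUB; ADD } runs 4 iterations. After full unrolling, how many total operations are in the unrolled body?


Loop body operations: SUB, ADD (2 ops per iteration)
Unrolling 4 iterations:
  Iteration 1: SUB, ADD (2 ops)
  Iteration 2: SUB, ADD (2 ops)
  Iteration 3: SUB, ADD (2 ops)
  Iteration 4: SUB, ADD (2 ops)
Total: 4 iterations * 2 ops/iter = 8 operations

8


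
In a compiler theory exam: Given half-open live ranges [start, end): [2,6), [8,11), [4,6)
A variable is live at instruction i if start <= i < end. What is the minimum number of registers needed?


Live ranges:
  Var0: [2, 6)
  Var1: [8, 11)
  Var2: [4, 6)
Sweep-line events (position, delta, active):
  pos=2 start -> active=1
  pos=4 start -> active=2
  pos=6 end -> active=1
  pos=6 end -> active=0
  pos=8 start -> active=1
  pos=11 end -> active=0
Maximum simultaneous active: 2
Minimum registers needed: 2

2


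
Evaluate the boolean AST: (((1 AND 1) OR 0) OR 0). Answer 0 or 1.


Step 1: Evaluate inner node
  1 AND 1 = 1
Step 2: Evaluate next node
  1 OR 0 = 1
Step 3: Evaluate root node
  1 OR 0 = 1

1


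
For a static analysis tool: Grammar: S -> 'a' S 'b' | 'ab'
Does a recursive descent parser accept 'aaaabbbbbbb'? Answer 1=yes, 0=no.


Grammar accepts strings of the form a^n b^n (n >= 1)
Word: 'aaaabbbbbbb'
Counting: 4 a's and 7 b's
Check: 4 == 7? No
Mismatch: a-count != b-count
Rejected

0


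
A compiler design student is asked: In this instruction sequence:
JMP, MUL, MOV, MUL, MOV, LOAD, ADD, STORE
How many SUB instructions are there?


Scanning instruction sequence for SUB:
  Position 1: JMP
  Position 2: MUL
  Position 3: MOV
  Position 4: MUL
  Position 5: MOV
  Position 6: LOAD
  Position 7: ADD
  Position 8: STORE
Matches at positions: []
Total SUB count: 0

0


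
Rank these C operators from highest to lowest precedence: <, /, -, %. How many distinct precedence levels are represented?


Looking up precedence for each operator:
  < -> precedence 4
  / -> precedence 6
  - -> precedence 5
  % -> precedence 6
Sorted highest to lowest: /, %, -, <
Distinct precedence values: [6, 5, 4]
Number of distinct levels: 3

3


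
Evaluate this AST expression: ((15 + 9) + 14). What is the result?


Expression: ((15 + 9) + 14)
Evaluating step by step:
  15 + 9 = 24
  24 + 14 = 38
Result: 38

38


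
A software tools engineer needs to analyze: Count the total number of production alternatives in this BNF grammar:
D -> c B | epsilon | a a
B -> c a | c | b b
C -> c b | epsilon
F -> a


Counting alternatives per rule:
  D: 3 alternative(s)
  B: 3 alternative(s)
  C: 2 alternative(s)
  F: 1 alternative(s)
Sum: 3 + 3 + 2 + 1 = 9

9


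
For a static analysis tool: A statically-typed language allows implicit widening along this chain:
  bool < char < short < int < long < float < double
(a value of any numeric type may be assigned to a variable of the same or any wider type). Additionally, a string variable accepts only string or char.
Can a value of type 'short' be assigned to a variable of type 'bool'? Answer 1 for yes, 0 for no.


Target variable type: bool
Source value type: short
Numeric ranks: short=2, bool=0
Widening allowed iff rank(source) <= rank(target): 2 <= 0? No
Result: 0

0


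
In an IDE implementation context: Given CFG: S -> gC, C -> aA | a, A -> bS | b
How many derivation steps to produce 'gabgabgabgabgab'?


Grammar: S -> gC, C -> aA | a, A -> bS | b
Deriving 'gabgabgabgabgab':
Step 1: S -> gC => gC
Step 2: C -> aA => gaA
Step 3: A -> bS => gabS
Step 4: S -> gC => gabgC
Step 5: C -> aA => gabgaA
Step 6: A -> bS => gabgabS
Step 7: S -> gC => gabgabgC
Step 8: C -> aA => gabgabgaA
Step 9: A -> bS => gabgabgabS
Step 10: S -> gC => gabgabgabgC
Step 11: C -> aA => gabgabgabgaA
Step 12: A -> bS => gabgabgabgabS
Step 13: S -> gC => gabgabgabgabgC
Step 14: C -> aA => gabgabgabgabgaA
Step 15: A -> b => gabgabgabgabgab
Total derivation steps: 15

15


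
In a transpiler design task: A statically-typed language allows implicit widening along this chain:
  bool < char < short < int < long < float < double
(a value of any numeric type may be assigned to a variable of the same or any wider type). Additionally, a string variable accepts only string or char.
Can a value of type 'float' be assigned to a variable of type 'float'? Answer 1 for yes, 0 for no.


Target variable type: float
Source value type: float
Numeric ranks: float=5, float=5
Widening allowed iff rank(source) <= rank(target): 5 <= 5? Yes
Result: 1

1


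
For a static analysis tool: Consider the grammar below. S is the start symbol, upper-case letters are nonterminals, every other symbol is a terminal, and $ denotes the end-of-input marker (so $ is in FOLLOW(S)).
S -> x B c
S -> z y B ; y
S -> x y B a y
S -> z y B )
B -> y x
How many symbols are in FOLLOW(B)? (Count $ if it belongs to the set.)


S is the start symbol and does not occur in any rule body, so FOLLOW(S) = {$}.
Examining every occurrence of B in a rule body:
  S -> x B c : B is followed by terminal 'c' -> add 'c'
  S -> z y B ; y : B is followed by terminal ';' -> add ';'
  S -> x y B a y : B is followed by terminal 'a' -> add 'a'
  S -> z y B ) : B is followed by terminal ')' -> add ')'
  B -> y x : B does not occur in the body -> contributes nothing
FOLLOW(B) = {), ;, a, c}
Count: 4

4


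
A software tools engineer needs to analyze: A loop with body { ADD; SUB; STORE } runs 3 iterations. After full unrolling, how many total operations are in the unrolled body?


Loop body operations: ADD, SUB, STORE (3 ops per iteration)
Unrolling 3 iterations:
  Iteration 1: ADD, SUB, STORE (3 ops)
  Iteration 2: ADD, SUB, STORE (3 ops)
  Iteration 3: ADD, SUB, STORE (3 ops)
Total: 3 iterations * 3 ops/iter = 9 operations

9


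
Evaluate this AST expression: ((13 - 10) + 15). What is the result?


Expression: ((13 - 10) + 15)
Evaluating step by step:
  13 - 10 = 3
  3 + 15 = 18
Result: 18

18


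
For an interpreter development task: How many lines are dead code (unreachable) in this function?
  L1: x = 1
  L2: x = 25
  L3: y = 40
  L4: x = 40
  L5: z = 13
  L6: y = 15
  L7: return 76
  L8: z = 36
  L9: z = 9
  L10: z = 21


Analyzing control flow:
  L1: reachable (before return)
  L2: reachable (before return)
  L3: reachable (before return)
  L4: reachable (before return)
  L5: reachable (before return)
  L6: reachable (before return)
  L7: reachable (return statement)
  L8: DEAD (after return at L7)
  L9: DEAD (after return at L7)
  L10: DEAD (after return at L7)
Return at L7, total lines = 10
Dead lines: L8 through L10
Count: 3

3


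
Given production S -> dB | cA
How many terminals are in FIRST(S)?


Production: S -> dB | cA
Examining each alternative for leading terminals:
  S -> dB : first terminal = 'd'
  S -> cA : first terminal = 'c'
FIRST(S) = {c, d}
Count: 2

2


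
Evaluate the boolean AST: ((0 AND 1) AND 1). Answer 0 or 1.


Step 1: Evaluate inner node
  0 AND 1 = 0
Step 2: Evaluate root node
  0 AND 1 = 0

0


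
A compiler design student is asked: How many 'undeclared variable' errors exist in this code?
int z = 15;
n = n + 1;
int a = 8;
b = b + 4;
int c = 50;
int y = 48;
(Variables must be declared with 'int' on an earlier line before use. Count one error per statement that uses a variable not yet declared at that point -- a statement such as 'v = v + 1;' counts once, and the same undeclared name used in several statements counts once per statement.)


Scanning code line by line:
  Line 1: declare 'z' -> declared = ['z']
  Line 2: use 'n' -> ERROR (undeclared)
  Line 3: declare 'a' -> declared = ['a', 'z']
  Line 4: use 'b' -> ERROR (undeclared)
  Line 5: declare 'c' -> declared = ['a', 'c', 'z']
  Line 6: declare 'y' -> declared = ['a', 'c', 'y', 'z']
Total undeclared variable errors: 2

2


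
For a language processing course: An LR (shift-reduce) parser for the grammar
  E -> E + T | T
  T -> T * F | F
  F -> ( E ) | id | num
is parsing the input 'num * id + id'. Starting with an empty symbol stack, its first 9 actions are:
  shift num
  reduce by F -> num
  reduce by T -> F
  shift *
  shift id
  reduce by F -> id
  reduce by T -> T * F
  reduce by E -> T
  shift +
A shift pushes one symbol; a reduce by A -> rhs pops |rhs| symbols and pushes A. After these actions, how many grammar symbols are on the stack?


Tracking the symbol stack through each action:
  Action 1: shift 'num' : push -> stack = [num] (size 1)
  Action 2: reduce by F -> num : pop 1, push F -> stack = [F] (size 1)
  Action 3: reduce by T -> F : pop 1, push T -> stack = [T] (size 1)
  Action 4: shift '*' : push -> stack = [T, *] (size 2)
  Action 5: shift 'id' : push -> stack = [T, *, id] (size 3)
  Action 6: reduce by F -> id : pop 1, push F -> stack = [T, *, F] (size 3)
  Action 7: reduce by T -> T * F : pop 3, push T -> stack = [T] (size 1)
  Action 8: reduce by E -> T : pop 1, push E -> stack = [E] (size 1)
  Action 9: shift '+' : push -> stack = [E, +] (size 2)
Final stack size: 2

2


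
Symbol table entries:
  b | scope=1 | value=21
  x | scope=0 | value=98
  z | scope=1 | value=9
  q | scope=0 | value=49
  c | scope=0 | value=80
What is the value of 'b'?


Searching symbol table for 'b':
  b | scope=1 | value=21 <- MATCH
  x | scope=0 | value=98
  z | scope=1 | value=9
  q | scope=0 | value=49
  c | scope=0 | value=80
Found 'b' at scope 1 with value 21

21


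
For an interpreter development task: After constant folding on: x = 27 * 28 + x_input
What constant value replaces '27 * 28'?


Identifying constant sub-expression:
  Original: x = 27 * 28 + x_input
  27 and 28 are both compile-time constants
  Evaluating: 27 * 28 = 756
  After folding: x = 756 + x_input

756


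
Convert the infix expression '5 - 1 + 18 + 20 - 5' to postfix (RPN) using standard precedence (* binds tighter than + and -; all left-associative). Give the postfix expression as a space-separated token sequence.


Applying the shunting-yard algorithm:
  Operand 5 -> output
  Push '-' onto operator stack -> op-stack: [-]
  Operand 1 -> output
  See '+' (prec 1); top '-' (prec 1) >= it -> pop '-' to output
  Push '+' onto operator stack -> op-stack: [+]
  Operand 18 -> output
  See '+' (prec 1); top '+' (prec 1) >= it -> pop '+' to output
  Push '+' onto operator stack -> op-stack: [+]
  Operand 20 -> output
  See '-' (prec 1); top '+' (prec 1) >= it -> pop '+' to output
  Push '-' onto operator stack -> op-stack: [-]
  Operand 5 -> output
  End of input: pop '-' to output
Postfix result: 5 1 - 18 + 20 + 5 -

5 1 - 18 + 20 + 5 -


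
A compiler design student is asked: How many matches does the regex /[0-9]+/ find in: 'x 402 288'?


Pattern: /[0-9]+/ (int literals)
Input: 'x 402 288'
Scanning for matches:
  Match 1: '402'
  Match 2: '288'
Total matches: 2

2


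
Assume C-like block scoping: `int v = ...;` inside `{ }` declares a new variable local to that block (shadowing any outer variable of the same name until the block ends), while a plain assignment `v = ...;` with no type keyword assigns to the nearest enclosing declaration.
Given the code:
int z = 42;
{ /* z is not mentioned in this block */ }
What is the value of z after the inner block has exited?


Analyzing scoping rules:
Outer scope: declares z = 42
Inner block: z is neither redeclared nor assigned -> unchanged
After the block -> 42
Result: 42

42


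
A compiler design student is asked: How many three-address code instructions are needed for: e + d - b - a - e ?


Expression: e + d - b - a - e
Generating three-address code (respecting * over +/- precedence):
  Instruction 1: t1 = e + d
  Instruction 2: t2 = t1 - b
  Instruction 3: t3 = t2 - a
  Instruction 4: t4 = t3 - e
Total instructions: 4

4


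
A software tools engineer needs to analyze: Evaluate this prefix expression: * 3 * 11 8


Parsing prefix expression: * 3 * 11 8
Step 1: Innermost operation '* 11 8'
  11 * 8 = 88
Step 2: Outer operation '* 3 [88]'
  3 * 88 = 264

264


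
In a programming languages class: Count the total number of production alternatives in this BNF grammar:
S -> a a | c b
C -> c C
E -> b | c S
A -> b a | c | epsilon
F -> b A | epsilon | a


Counting alternatives per rule:
  S: 2 alternative(s)
  C: 1 alternative(s)
  E: 2 alternative(s)
  A: 3 alternative(s)
  F: 3 alternative(s)
Sum: 2 + 1 + 2 + 3 + 3 = 11

11


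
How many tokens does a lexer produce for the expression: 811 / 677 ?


Scanning '811 / 677'
Token 1: '811' -> integer_literal
Token 2: '/' -> operator
Token 3: '677' -> integer_literal
Total tokens: 3

3
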